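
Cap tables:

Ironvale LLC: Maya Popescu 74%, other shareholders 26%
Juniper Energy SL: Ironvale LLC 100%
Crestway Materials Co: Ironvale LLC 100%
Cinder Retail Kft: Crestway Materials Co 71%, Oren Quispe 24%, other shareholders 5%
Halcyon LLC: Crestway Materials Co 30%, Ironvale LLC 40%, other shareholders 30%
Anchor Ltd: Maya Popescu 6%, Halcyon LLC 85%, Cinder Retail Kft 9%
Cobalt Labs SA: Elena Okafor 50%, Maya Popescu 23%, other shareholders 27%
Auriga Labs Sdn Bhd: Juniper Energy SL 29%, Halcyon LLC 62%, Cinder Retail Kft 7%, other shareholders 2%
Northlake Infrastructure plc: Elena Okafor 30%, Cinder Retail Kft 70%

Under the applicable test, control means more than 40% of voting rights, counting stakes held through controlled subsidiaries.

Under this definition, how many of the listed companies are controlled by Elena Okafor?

Elena holds 50% of Cobalt, so Elena controls Cobalt.
No other company's threshold is met.
Elena controls 1 company.

1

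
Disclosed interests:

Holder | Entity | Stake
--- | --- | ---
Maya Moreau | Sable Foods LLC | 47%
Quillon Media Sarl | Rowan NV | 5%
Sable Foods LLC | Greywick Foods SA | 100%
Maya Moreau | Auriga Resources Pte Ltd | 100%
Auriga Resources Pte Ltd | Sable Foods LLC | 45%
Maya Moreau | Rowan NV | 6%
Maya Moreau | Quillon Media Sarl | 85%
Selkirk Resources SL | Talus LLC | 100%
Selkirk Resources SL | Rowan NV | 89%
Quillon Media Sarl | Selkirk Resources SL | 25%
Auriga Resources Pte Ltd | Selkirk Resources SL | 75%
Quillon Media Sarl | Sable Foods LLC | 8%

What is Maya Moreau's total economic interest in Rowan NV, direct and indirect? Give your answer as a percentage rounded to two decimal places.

Maya reaches Rowan along 4 paths.
Direct stake: 6% = 6%.
Via Auriga → Selkirk: 100% × 75% × 89% = 66.75%.
Via Quillon → Selkirk: 85% × 25% × 89% = 18.9125%.
Via Quillon: 85% × 5% = 4.25%.
Total: 6% + 66.75% + 18.9125% + 4.25% = 95.9125%.
Rounded: 95.91%.

95.91%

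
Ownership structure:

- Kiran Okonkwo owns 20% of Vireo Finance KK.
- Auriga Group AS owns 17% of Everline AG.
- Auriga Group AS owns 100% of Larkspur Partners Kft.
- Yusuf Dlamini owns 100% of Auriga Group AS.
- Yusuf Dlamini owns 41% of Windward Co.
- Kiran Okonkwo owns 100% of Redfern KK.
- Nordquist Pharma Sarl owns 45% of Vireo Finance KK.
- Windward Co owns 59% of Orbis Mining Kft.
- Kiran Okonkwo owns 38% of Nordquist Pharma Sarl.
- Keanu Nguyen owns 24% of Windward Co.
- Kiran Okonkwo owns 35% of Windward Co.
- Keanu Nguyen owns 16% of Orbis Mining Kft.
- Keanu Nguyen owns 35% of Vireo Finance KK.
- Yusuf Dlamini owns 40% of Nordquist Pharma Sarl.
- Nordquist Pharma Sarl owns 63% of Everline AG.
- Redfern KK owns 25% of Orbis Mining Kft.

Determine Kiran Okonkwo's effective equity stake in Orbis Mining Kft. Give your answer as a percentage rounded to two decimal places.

Kiran reaches Orbis along 2 paths.
Via Redfern: 100% × 25% = 25%.
Via Windward: 35% × 59% = 20.65%.
Total: 25% + 20.65% = 45.65%.

45.65%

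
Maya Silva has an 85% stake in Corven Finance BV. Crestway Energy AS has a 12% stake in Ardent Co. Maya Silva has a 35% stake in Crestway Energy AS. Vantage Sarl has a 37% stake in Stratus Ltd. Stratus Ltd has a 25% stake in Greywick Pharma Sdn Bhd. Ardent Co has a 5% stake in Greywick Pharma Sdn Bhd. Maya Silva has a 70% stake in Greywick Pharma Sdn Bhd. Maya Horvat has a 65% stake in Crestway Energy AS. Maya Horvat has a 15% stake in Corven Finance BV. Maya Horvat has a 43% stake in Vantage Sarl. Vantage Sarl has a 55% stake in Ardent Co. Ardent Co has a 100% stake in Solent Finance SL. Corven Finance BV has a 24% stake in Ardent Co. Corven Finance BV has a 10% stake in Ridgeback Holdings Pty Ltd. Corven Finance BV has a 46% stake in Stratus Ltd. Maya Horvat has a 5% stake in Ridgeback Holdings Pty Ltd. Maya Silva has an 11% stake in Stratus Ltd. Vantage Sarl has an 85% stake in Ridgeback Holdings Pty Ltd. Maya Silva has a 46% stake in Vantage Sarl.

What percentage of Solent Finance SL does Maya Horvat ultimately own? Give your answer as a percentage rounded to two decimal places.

35.05%

Maya Horvat reaches Solent along 3 paths.
Via Corven → Ardent: 15% × 24% × 100% = 3.6%.
Via Crestway → Ardent: 65% × 12% × 100% = 7.8%.
Via Vantage → Ardent: 43% × 55% × 100% = 23.65%.
Total: 3.6% + 7.8% + 23.65% = 35.05%.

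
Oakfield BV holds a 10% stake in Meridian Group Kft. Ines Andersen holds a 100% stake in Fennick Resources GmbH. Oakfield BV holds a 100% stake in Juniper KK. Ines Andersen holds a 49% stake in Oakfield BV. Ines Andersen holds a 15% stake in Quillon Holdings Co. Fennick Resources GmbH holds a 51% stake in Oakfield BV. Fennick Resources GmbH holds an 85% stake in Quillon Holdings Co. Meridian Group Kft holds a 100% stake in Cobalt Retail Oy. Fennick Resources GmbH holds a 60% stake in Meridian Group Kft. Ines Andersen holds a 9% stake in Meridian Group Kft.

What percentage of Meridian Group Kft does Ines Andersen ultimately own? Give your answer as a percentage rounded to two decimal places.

Ines reaches Meridian along 4 paths.
Via Oakfield: 49% × 10% = 4.9%.
Via Fennick → Oakfield: 100% × 51% × 10% = 5.1%.
Via Fennick: 100% × 60% = 60%.
Direct stake: 9% = 9%.
Total: 4.9% + 5.1% + 60% + 9% = 79%.
Rounded: 79.00%.

79.00%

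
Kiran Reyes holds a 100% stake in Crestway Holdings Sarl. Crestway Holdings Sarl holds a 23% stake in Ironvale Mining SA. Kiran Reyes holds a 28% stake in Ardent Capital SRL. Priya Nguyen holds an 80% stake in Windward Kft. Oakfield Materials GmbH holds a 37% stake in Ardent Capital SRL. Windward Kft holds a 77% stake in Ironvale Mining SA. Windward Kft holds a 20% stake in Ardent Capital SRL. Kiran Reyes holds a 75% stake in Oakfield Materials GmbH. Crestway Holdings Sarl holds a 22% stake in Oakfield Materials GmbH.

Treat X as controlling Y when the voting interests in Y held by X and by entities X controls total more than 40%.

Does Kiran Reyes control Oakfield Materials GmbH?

Kiran holds 100% of Crestway, so Kiran controls Crestway.
Kiran and Crestway together hold 75% + 22% = 97% of Oakfield, so Kiran controls Oakfield.

Yes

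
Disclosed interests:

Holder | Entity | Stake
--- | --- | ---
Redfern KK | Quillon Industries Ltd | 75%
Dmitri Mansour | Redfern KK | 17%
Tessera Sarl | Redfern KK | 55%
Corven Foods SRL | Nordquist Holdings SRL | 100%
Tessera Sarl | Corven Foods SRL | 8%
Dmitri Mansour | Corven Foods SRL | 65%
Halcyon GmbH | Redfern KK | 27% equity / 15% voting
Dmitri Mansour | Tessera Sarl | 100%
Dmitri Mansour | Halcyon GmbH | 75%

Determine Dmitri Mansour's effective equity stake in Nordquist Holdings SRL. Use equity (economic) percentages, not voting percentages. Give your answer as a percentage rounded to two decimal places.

Dmitri reaches Nordquist along 2 paths.
Via Corven: 65% × 100% = 65%.
Via Tessera → Corven: 100% × 8% × 100% = 8%.
Total: 65% + 8% = 73%.
Rounded: 73.00%.

73.00%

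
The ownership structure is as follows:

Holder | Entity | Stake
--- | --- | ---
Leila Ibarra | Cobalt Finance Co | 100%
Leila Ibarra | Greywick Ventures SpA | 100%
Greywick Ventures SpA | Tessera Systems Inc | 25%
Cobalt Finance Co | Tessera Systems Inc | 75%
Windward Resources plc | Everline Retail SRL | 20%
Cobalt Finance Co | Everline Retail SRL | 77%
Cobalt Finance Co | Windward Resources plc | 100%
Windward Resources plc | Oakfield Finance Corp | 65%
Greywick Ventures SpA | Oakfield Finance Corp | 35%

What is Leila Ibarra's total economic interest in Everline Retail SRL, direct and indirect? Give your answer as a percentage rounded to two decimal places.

Leila reaches Everline along 2 paths.
Via Cobalt: 100% × 77% = 77%.
Via Cobalt → Windward: 100% × 100% × 20% = 20%.
Total: 77% + 20% = 97%.
Rounded: 97.00%.

97.00%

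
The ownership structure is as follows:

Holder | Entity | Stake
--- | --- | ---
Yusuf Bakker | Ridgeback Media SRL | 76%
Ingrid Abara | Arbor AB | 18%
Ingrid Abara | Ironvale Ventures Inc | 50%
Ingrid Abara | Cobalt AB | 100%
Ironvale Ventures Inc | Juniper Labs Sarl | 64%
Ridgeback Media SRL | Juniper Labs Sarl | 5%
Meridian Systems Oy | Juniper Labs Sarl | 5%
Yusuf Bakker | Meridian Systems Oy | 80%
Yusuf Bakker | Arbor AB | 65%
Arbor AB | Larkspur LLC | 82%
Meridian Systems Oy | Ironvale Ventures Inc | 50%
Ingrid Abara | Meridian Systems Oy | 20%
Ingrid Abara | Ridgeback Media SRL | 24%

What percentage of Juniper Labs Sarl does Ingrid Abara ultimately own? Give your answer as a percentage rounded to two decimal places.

40.60%

Ingrid reaches Juniper along 4 paths.
Via Meridian → Ironvale: 20% × 50% × 64% = 6.4%.
Via Ironvale: 50% × 64% = 32%.
Via Ridgeback: 24% × 5% = 1.2%.
Via Meridian: 20% × 5% = 1%.
Total: 6.4% + 32% + 1.2% + 1% = 40.6%.
Rounded: 40.60%.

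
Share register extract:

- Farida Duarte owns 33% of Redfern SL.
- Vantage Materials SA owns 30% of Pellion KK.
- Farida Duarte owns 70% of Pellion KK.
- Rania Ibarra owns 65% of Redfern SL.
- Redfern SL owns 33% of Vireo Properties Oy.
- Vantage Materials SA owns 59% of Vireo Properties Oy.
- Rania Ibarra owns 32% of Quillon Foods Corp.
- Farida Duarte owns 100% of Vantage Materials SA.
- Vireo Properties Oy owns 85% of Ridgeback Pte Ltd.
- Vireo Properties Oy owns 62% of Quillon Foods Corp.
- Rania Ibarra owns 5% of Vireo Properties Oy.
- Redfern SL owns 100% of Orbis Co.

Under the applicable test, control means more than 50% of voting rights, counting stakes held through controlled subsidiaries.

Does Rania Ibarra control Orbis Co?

Rania holds 65% of Redfern, so Rania controls Redfern.
Redfern holds 100% of Orbis, so Rania controls Orbis.

Yes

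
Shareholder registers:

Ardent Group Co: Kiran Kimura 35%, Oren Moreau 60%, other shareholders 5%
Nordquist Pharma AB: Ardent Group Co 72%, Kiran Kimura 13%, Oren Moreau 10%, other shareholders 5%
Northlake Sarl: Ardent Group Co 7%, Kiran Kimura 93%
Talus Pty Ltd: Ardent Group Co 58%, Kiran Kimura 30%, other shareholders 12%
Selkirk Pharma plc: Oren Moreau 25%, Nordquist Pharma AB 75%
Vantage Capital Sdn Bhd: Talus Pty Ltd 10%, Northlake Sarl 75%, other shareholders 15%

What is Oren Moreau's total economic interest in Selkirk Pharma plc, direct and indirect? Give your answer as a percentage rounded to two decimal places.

64.90%

Oren reaches Selkirk along 3 paths.
Direct stake: 25% = 25%.
Via Ardent → Nordquist: 60% × 72% × 75% = 32.4%.
Via Nordquist: 10% × 75% = 7.5%.
Total: 25% + 32.4% + 7.5% = 64.9%.
Rounded: 64.90%.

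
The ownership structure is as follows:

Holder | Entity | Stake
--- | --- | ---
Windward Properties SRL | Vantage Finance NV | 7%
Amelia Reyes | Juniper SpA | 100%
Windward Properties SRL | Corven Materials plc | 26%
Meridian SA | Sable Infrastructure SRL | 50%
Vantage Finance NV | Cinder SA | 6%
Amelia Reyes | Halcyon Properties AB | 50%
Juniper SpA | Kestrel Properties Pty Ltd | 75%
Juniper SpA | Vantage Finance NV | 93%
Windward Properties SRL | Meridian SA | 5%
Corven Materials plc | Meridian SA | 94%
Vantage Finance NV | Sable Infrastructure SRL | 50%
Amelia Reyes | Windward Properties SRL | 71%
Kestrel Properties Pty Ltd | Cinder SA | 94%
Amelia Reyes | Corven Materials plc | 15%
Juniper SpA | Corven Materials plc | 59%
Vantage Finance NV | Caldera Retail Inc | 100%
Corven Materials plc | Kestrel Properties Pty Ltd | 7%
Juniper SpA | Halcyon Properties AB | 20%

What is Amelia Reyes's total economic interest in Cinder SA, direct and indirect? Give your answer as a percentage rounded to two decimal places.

Amelia reaches Cinder along 6 paths.
Via Corven → Kestrel: 15% × 7% × 94% = 0.987%.
Via Windward → Corven → Kestrel: 71% × 26% × 7% × 94% = 1.214668%.
Via Juniper → Corven → Kestrel: 100% × 59% × 7% × 94% = 3.8822%.
Via Juniper → Kestrel: 100% × 75% × 94% = 70.5%.
Via Windward → Vantage: 71% × 7% × 6% = 0.2982%.
Via Juniper → Vantage: 100% × 93% × 6% = 5.58%.
Total: 0.987% + 1.214668% + 3.8822% + 70.5% + 0.2982% + 5.58% = 82.462068%.
Rounded: 82.46%.

82.46%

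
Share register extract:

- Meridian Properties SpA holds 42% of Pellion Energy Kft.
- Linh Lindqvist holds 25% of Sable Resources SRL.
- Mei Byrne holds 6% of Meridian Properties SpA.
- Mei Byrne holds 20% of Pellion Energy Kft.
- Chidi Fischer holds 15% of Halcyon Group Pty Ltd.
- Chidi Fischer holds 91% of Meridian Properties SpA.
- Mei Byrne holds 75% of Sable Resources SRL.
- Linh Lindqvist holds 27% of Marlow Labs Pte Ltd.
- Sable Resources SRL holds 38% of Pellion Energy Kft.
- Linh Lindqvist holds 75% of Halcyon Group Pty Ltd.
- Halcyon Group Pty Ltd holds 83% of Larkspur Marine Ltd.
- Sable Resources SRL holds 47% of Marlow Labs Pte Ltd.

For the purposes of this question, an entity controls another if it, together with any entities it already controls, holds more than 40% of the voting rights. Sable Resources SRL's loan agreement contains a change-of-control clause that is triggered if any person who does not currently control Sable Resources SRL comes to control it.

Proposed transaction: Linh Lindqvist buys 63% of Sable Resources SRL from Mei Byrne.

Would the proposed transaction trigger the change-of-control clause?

Yes

The purchase adds only to Linh's holdings (Mei's stake shrinks), so Linh is the only person who could newly come to control Sable.
Linh holds 75% of Halcyon, so Linh controls Halcyon.
Halcyon holds 83% of Larkspur, so Linh controls Larkspur.
In Sable, Linh's side holds only 25%, not > 40%.
So before the transaction, Linh does not control Sable.
After the purchase, Linh's direct stake in Sable rises to 25% + 63% = 88%, and Mei's stake falls to 12%.
Linh holds 88% of Sable, so Linh controls Sable.
Linh did not control Sable before and does after, so the clause is triggered.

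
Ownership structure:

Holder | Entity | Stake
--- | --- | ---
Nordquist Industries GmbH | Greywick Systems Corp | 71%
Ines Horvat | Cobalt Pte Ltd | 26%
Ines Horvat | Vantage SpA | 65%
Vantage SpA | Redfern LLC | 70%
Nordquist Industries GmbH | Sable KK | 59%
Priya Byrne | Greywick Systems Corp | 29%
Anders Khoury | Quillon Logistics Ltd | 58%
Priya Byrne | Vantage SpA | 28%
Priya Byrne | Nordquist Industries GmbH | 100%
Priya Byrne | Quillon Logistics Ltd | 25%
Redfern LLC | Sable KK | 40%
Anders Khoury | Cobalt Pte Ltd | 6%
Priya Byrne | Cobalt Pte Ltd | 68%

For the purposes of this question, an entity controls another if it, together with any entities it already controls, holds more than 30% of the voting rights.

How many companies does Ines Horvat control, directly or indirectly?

3

Ines holds 65% of Vantage, so Ines controls Vantage.
Vantage holds 70% of Redfern, so Ines controls Redfern.
Redfern holds 40% of Sable, so Ines controls Sable.
No other company's threshold is met.
Ines controls 3 companies.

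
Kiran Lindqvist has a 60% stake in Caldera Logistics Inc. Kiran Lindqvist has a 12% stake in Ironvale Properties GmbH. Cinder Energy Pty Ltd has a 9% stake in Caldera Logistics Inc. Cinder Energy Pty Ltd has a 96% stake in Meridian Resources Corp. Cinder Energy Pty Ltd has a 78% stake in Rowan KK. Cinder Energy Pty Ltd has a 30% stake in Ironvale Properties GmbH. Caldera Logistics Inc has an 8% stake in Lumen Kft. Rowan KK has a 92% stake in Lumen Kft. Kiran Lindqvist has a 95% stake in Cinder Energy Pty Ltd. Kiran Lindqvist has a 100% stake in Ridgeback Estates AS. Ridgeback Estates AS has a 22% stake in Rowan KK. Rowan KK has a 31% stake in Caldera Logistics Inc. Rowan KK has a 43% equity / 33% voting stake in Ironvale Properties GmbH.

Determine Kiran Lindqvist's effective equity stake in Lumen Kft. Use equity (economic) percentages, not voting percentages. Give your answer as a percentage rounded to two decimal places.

96.28%

Kiran reaches Lumen along 6 paths.
Via Cinder → Rowan: 95% × 78% × 92% = 68.172%.
Via Ridgeback → Rowan: 100% × 22% × 92% = 20.24%.
Via Caldera: 60% × 8% = 4.8%.
Via Cinder → Rowan → Caldera: 95% × 78% × 31% × 8% = 1.83768%.
Via Ridgeback → Rowan → Caldera: 100% × 22% × 31% × 8% = 0.5456%.
Via Cinder → Caldera: 95% × 9% × 8% = 0.684%.
Total: 68.172% + 20.24% + 4.8% + 1.83768% + 0.5456% + 0.684% = 96.27928%.
Rounded: 96.28%.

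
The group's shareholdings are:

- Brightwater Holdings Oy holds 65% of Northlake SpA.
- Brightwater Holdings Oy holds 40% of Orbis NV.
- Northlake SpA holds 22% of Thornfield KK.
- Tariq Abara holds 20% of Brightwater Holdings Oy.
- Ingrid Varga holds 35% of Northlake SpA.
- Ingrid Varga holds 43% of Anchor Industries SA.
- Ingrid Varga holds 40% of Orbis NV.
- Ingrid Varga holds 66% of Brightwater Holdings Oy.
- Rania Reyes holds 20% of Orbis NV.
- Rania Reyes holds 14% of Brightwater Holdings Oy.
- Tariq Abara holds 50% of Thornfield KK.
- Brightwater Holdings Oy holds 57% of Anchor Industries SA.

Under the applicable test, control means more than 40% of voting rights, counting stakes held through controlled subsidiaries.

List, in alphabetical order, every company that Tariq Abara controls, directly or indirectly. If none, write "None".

Tariq holds 50% of Thornfield, so Tariq controls Thornfield.
No other company's threshold is met.

Thornfield KK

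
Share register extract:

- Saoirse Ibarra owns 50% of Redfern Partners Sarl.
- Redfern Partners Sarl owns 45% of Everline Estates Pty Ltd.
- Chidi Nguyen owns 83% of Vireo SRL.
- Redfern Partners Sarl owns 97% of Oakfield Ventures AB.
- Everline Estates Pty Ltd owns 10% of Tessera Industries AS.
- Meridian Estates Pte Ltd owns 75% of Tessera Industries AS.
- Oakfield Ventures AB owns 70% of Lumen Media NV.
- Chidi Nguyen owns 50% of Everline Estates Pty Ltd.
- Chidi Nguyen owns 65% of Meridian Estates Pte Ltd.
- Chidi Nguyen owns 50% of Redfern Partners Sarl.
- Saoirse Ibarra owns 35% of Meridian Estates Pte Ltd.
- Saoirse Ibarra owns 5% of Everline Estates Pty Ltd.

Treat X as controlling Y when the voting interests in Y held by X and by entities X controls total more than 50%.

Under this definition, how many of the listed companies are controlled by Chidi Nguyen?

3

Chidi holds 65% of Meridian, so Chidi controls Meridian.
Meridian holds 75% of Tessera, so Chidi controls Tessera.
Chidi holds 83% of Vireo, so Chidi controls Vireo.
No other company's threshold is met.
Chidi controls 3 companies.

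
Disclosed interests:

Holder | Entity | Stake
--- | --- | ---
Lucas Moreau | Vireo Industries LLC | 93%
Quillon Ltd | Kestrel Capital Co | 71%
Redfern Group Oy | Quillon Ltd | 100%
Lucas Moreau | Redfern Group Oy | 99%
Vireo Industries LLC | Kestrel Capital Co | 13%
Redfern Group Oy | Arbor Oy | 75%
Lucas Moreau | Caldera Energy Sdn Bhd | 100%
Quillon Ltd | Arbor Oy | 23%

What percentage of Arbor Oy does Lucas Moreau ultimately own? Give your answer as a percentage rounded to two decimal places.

97.02%

Lucas reaches Arbor along 2 paths.
Via Redfern → Quillon: 99% × 100% × 23% = 22.77%.
Via Redfern: 99% × 75% = 74.25%.
Total: 22.77% + 74.25% = 97.02%.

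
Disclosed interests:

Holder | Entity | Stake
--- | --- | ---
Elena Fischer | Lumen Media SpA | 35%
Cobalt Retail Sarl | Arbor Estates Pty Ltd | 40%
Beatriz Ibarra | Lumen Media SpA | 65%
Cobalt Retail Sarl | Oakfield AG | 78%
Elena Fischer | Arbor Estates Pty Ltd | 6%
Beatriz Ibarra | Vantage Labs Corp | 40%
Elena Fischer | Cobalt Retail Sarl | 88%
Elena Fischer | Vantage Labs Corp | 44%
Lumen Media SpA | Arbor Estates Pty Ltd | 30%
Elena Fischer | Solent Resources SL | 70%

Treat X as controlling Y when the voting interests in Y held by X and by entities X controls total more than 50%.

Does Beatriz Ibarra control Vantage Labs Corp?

No

Beatriz holds 65% of Lumen, so Beatriz controls Lumen.
In Vantage, Beatriz's side holds only 40%, not > 50%.
So Beatriz does not control Vantage.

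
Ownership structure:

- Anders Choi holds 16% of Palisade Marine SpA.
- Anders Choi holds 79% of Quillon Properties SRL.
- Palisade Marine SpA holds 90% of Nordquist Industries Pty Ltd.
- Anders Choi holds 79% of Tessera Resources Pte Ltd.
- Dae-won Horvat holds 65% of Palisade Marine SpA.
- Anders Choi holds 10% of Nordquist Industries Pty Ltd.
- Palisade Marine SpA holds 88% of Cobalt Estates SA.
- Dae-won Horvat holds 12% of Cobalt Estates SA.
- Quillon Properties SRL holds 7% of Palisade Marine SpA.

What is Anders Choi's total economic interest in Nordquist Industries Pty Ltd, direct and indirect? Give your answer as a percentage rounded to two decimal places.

29.38%

Anders reaches Nordquist along 3 paths.
Via Quillon → Palisade: 79% × 7% × 90% = 4.977%.
Via Palisade: 16% × 90% = 14.4%.
Direct stake: 10% = 10%.
Total: 4.977% + 14.4% + 10% = 29.377%.
Rounded: 29.38%.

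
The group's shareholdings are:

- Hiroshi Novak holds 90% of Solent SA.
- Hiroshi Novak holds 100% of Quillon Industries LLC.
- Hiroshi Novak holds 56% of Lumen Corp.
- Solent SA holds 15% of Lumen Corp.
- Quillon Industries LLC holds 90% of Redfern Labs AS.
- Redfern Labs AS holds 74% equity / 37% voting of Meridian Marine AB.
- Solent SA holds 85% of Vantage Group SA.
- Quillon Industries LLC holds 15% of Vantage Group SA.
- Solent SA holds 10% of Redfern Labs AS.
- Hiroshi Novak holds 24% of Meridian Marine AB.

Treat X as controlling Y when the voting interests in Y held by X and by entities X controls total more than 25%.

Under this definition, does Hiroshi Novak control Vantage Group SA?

Yes

Hiroshi holds 100% of Quillon, so Hiroshi controls Quillon.
Hiroshi holds 90% of Solent, so Hiroshi controls Solent.
Solent and Quillon together hold 85% + 15% = 100% of Vantage, so Hiroshi controls Vantage.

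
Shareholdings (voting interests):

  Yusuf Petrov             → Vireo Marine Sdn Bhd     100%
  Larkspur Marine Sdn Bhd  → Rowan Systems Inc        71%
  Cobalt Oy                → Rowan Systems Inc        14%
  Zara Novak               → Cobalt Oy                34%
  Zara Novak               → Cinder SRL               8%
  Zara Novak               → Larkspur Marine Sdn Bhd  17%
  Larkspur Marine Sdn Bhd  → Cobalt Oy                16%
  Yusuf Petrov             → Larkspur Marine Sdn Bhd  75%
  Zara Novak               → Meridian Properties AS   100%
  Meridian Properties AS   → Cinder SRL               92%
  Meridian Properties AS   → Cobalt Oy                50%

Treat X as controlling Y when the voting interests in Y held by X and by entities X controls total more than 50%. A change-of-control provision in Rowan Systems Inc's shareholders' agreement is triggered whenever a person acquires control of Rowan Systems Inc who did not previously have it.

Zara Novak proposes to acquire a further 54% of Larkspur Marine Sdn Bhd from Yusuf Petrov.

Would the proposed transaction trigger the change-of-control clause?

Yes

The purchase adds only to Zara's holdings (Yusuf's stake shrinks), so Zara is the only person who could newly come to control Rowan.
Zara holds 100% of Meridian, so Zara controls Meridian.
Meridian and Zara together hold 50% + 34% = 84% of Cobalt, so Zara controls Cobalt.
Zara and Meridian together hold 8% + 92% = 100% of Cinder, so Zara controls Cinder.
In Rowan, Zara's side holds only 14%, not > 50%.
So before the transaction, Zara does not control Rowan.
After the purchase, Zara's direct stake in Larkspur rises to 17% + 54% = 71%, and Yusuf's stake falls to 21%.
Zara holds 71% of Larkspur, so Zara controls Larkspur.
Larkspur and Meridian and Zara together hold 16% + 50% + 34% = 100% of Cobalt, so Zara controls Cobalt.
Larkspur and Cobalt together hold 71% + 14% = 85% of Rowan, so Zara controls Rowan.
Zara did not control Rowan before and does after, so the clause is triggered.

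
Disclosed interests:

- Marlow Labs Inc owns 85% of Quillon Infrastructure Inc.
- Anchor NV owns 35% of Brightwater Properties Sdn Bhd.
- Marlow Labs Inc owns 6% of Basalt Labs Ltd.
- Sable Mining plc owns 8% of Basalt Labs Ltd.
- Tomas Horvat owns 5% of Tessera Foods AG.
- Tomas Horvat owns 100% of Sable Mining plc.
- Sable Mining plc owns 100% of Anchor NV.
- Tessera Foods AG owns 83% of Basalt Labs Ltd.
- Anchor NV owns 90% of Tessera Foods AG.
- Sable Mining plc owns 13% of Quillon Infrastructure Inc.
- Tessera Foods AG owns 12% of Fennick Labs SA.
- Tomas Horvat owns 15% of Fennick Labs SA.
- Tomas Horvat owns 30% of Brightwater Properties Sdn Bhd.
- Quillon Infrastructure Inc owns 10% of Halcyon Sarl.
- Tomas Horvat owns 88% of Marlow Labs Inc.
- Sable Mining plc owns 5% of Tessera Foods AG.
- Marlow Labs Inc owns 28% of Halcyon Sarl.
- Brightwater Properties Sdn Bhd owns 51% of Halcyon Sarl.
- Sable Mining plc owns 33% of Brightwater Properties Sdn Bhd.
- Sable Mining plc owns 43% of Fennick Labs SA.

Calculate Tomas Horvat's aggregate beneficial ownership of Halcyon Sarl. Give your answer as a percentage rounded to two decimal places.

83.40%

Tomas reaches Halcyon along 6 paths.
Via Marlow: 88% × 28% = 24.64%.
Via Sable → Quillon: 100% × 13% × 10% = 1.3%.
Via Marlow → Quillon: 88% × 85% × 10% = 7.48%.
Via Sable → Anchor → Brightwater: 100% × 100% × 35% × 51% = 17.85%.
Via Brightwater: 30% × 51% = 15.3%.
Via Sable → Brightwater: 100% × 33% × 51% = 16.83%.
Total: 24.64% + 1.3% + 7.48% + 17.85% + 15.3% + 16.83% = 83.4%.
Rounded: 83.40%.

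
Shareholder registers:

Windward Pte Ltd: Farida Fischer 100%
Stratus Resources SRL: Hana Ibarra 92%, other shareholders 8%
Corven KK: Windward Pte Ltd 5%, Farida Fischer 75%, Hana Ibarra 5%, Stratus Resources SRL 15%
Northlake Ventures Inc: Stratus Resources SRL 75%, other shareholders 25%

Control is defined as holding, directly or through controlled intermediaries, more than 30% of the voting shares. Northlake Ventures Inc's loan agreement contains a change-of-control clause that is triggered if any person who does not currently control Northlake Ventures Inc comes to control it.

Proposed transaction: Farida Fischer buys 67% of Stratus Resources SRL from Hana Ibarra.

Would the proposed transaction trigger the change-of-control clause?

The purchase adds only to Farida's holdings (Hana's stake shrinks), so Farida is the only person who could newly come to control Northlake.
Farida holds 100% of Windward, so Farida controls Windward.
Windward and Farida together hold 5% + 75% = 80% of Corven, so Farida controls Corven.
Neither Farida nor any entity Farida controls holds any voting interest in Northlake.
So before the transaction, Farida does not control Northlake.
After the purchase, Farida holds 67% of Stratus directly, and Hana's stake falls to 25%.
Farida holds 67% of Stratus, so Farida controls Stratus.
Stratus holds 75% of Northlake, so Farida controls Northlake.
Farida did not control Northlake before and does after, so the clause is triggered.

Yes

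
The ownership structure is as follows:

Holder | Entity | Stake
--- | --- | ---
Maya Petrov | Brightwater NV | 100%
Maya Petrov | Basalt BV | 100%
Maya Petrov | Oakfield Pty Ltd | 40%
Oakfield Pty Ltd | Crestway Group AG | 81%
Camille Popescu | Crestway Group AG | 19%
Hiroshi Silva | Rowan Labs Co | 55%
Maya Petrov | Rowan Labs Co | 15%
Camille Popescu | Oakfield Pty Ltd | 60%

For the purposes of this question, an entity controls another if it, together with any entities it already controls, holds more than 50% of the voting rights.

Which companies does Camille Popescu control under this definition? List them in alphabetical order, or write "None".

Crestway Group AG, Oakfield Pty Ltd

Camille holds 60% of Oakfield, so Camille controls Oakfield.
Oakfield and Camille together hold 81% + 19% = 100% of Crestway, so Camille controls Crestway.
No other company's threshold is met.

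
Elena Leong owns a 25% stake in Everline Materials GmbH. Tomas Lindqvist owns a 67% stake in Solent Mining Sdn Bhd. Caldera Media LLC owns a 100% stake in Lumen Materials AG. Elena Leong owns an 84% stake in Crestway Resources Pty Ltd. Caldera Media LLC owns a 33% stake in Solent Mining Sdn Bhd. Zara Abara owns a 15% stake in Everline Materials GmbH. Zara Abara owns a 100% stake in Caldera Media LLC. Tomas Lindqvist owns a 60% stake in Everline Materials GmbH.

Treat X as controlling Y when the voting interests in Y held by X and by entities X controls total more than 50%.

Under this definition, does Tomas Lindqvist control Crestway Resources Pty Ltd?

No

Tomas holds 60% of Everline, so Tomas controls Everline.
Tomas holds 67% of Solent, so Tomas controls Solent.
Neither Tomas nor any entity Tomas controls holds any voting interest in Crestway.
So Tomas does not control Crestway.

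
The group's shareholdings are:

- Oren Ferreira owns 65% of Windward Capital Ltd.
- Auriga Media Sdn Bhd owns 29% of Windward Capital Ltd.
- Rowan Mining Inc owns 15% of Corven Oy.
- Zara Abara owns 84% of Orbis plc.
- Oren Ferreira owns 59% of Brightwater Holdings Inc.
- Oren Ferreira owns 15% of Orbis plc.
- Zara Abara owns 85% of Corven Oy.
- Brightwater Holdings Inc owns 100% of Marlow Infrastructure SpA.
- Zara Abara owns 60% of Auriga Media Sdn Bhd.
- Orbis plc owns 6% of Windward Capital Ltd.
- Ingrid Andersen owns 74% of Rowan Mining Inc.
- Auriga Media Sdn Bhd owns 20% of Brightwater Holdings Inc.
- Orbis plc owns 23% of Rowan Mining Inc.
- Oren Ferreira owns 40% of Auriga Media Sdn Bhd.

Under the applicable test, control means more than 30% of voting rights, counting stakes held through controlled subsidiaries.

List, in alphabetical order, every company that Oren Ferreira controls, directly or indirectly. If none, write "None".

Oren holds 40% of Auriga, so Oren controls Auriga.
Auriga and Oren together hold 20% + 59% = 79% of Brightwater, so Oren controls Brightwater.
Auriga and Oren together hold 29% + 65% = 94% of Windward, so Oren controls Windward.
Brightwater holds 100% of Marlow, so Oren controls Marlow.
No other company's threshold is met.

Auriga Media Sdn Bhd, Brightwater Holdings Inc, Marlow Infrastructure SpA, Windward Capital Ltd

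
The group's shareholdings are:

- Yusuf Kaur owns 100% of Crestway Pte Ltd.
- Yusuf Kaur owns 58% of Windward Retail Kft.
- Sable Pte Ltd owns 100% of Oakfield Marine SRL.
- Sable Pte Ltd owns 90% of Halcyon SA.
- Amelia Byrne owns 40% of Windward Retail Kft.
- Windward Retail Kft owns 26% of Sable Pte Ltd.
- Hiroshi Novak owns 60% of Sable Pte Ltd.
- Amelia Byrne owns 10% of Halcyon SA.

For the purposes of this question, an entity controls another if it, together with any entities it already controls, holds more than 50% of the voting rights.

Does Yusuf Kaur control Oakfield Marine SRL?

No

Yusuf holds 100% of Crestway, so Yusuf controls Crestway.
Yusuf holds 58% of Windward, so Yusuf controls Windward.
Neither Yusuf nor any entity Yusuf controls holds any voting interest in Oakfield.
So Yusuf does not control Oakfield.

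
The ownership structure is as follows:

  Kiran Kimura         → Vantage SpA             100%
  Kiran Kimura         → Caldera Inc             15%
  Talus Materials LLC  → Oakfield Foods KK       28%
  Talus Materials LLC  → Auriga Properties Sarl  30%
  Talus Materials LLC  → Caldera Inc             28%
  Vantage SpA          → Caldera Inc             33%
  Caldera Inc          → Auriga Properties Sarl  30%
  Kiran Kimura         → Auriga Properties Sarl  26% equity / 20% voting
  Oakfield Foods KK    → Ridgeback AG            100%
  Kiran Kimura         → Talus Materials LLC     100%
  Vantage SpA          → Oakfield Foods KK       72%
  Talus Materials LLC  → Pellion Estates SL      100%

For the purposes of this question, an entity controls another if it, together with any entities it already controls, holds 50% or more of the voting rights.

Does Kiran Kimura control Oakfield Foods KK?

Kiran holds 100% of Talus, so Kiran controls Talus.
Kiran holds 100% of Vantage, so Kiran controls Vantage.
Talus and Vantage together hold 28% + 72% = 100% of Oakfield, so Kiran controls Oakfield.

Yes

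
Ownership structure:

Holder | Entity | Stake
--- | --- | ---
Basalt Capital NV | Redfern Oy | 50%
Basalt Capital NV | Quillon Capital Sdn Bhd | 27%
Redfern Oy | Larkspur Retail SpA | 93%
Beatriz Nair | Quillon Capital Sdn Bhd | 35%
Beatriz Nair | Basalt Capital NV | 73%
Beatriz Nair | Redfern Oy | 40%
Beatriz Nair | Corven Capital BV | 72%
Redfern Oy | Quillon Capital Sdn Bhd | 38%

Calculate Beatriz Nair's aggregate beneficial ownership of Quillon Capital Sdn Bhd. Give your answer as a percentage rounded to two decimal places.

83.78%

Beatriz reaches Quillon along 4 paths.
Via Redfern: 40% × 38% = 15.2%.
Via Basalt → Redfern: 73% × 50% × 38% = 13.87%.
Direct stake: 35% = 35%.
Via Basalt: 73% × 27% = 19.71%.
Total: 15.2% + 13.87% + 35% + 19.71% = 83.78%.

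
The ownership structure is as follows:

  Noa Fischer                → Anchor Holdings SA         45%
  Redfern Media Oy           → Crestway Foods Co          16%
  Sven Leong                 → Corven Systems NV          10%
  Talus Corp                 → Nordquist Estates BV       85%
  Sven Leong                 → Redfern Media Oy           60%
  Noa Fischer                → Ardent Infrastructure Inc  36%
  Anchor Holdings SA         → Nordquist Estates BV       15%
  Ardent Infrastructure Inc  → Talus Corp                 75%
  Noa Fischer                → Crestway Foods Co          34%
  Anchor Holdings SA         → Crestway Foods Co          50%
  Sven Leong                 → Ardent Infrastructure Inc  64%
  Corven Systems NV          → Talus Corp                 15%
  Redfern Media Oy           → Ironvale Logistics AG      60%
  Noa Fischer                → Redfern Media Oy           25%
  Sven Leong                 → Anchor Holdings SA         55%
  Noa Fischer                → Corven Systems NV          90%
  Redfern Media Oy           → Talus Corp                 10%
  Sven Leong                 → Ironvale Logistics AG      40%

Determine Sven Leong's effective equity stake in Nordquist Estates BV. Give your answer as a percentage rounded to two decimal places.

55.43%

Sven reaches Nordquist along 4 paths.
Via Anchor: 55% × 15% = 8.25%.
Via Redfern → Talus: 60% × 10% × 85% = 5.1%.
Via Corven → Talus: 10% × 15% × 85% = 1.275%.
Via Ardent → Talus: 64% × 75% × 85% = 40.8%.
Total: 8.25% + 5.1% + 1.275% + 40.8% = 55.425%.
Rounded: 55.43%.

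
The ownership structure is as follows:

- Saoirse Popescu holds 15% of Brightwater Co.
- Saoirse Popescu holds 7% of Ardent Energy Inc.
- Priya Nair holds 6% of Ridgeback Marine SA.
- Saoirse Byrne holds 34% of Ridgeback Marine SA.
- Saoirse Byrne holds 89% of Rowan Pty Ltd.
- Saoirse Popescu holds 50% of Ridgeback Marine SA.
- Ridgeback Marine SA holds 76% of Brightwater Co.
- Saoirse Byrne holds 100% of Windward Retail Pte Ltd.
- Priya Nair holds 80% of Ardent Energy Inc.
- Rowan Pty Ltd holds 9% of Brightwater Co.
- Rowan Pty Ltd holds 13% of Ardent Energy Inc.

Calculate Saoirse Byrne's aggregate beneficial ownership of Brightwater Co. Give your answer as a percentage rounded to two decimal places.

Saoirse Byrne reaches Brightwater along 2 paths.
Via Rowan: 89% × 9% = 8.01%.
Via Ridgeback: 34% × 76% = 25.84%.
Total: 8.01% + 25.84% = 33.85%.

33.85%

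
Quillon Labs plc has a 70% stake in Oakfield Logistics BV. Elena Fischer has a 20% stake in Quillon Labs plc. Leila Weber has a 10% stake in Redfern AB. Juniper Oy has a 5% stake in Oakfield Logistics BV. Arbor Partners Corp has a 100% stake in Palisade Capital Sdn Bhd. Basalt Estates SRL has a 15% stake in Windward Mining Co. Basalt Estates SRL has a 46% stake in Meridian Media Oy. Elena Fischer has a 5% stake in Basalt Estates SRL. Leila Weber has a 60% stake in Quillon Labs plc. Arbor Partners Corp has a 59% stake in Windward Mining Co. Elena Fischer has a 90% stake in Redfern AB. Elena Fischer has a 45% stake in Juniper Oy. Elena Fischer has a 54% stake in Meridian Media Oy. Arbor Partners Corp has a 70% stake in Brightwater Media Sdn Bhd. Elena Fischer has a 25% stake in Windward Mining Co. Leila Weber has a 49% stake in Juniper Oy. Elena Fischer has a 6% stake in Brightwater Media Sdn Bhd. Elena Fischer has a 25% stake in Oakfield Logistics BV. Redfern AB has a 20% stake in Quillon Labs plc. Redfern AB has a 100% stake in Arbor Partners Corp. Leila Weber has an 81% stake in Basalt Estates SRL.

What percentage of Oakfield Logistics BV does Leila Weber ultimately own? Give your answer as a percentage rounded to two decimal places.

Leila reaches Oakfield along 3 paths.
Via Redfern → Quillon: 10% × 20% × 70% = 1.4%.
Via Quillon: 60% × 70% = 42%.
Via Juniper: 49% × 5% = 2.45%.
Total: 1.4% + 42% + 2.45% = 45.85%.

45.85%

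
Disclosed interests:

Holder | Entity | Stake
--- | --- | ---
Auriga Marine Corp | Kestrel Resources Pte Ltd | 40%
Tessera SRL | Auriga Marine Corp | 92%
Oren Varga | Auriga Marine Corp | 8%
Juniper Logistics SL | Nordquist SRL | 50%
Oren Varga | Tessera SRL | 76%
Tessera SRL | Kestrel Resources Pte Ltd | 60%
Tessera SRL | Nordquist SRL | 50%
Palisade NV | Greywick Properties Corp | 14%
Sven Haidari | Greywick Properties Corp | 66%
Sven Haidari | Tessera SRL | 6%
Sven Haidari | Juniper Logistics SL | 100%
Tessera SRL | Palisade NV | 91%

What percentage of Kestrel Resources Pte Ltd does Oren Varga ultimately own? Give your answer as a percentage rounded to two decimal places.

Oren reaches Kestrel along 3 paths.
Via Tessera: 76% × 60% = 45.6%.
Via Auriga: 8% × 40% = 3.2%.
Via Tessera → Auriga: 76% × 92% × 40% = 27.968%.
Total: 45.6% + 3.2% + 27.968% = 76.768%.
Rounded: 76.77%.

76.77%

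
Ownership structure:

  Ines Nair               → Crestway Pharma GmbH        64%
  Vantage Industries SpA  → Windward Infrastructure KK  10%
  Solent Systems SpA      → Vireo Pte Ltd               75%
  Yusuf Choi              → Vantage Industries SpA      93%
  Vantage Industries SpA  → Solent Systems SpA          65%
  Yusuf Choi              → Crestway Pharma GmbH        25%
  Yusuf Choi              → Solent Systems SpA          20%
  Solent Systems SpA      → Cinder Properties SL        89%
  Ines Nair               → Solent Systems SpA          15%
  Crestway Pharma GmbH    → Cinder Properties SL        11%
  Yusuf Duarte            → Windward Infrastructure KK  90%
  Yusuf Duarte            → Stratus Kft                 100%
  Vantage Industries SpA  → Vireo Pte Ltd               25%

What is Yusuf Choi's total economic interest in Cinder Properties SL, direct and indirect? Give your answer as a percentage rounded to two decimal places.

74.35%

Yusuf Choi reaches Cinder along 3 paths.
Via Vantage → Solent: 93% × 65% × 89% = 53.8005%.
Via Solent: 20% × 89% = 17.8%.
Via Crestway: 25% × 11% = 2.75%.
Total: 53.8005% + 17.8% + 2.75% = 74.3505%.
Rounded: 74.35%.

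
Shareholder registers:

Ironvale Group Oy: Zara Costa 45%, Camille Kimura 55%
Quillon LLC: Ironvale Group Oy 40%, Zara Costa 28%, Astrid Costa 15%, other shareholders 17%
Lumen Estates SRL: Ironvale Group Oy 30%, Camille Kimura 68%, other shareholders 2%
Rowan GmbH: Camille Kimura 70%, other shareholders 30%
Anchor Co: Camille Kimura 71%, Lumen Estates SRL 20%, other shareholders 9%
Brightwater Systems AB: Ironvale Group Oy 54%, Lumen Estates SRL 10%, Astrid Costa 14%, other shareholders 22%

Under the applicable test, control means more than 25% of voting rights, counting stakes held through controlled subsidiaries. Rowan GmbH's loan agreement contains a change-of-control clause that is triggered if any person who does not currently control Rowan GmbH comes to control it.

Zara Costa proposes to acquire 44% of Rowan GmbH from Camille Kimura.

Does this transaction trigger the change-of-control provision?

Yes

The purchase adds only to Zara's holdings (Camille's stake shrinks), so Zara is the only person who could newly come to control Rowan.
Zara holds 45% of Ironvale, so Zara controls Ironvale.
Ironvale and Zara together hold 40% + 28% = 68% of Quillon, so Zara controls Quillon.
Ironvale holds 30% of Lumen, so Zara controls Lumen.
Ironvale and Lumen together hold 54% + 10% = 64% of Brightwater, so Zara controls Brightwater.
Neither Zara nor any entity Zara controls holds any voting interest in Rowan.
So before the transaction, Zara does not control Rowan.
After the purchase, Zara holds 44% of Rowan directly, and Camille's stake falls to 26%.
Zara holds 44% of Rowan, so Zara controls Rowan.
Zara did not control Rowan before and does after, so the clause is triggered.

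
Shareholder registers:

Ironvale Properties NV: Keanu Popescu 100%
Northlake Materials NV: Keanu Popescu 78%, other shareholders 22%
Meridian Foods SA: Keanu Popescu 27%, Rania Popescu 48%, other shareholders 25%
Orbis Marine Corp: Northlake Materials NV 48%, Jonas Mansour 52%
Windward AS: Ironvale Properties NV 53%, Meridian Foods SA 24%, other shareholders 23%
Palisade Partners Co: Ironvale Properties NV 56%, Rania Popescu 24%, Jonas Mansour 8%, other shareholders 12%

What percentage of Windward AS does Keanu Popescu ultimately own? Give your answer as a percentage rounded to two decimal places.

59.48%

Keanu reaches Windward along 2 paths.
Via Ironvale: 100% × 53% = 53%.
Via Meridian: 27% × 24% = 6.48%.
Total: 53% + 6.48% = 59.48%.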